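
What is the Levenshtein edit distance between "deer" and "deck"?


Word 1: "deer" (length 4)
Word 2: "deck" (length 4)
One optimal edit sequence (insert/delete/substitute each cost 1):
  1. keep 'd'
  2. keep 'e'
  3. substitute 'e' -> 'c'  (+1)
  4. substitute 'r' -> 'k'  (+1)
Total edit operations: 2
Edit distance = 2


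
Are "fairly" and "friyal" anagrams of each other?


Word 1: "fairly" → sorted: afilry
Word 2: "friyal" → sorted: afilry
Same letters? afilry == afilry
Anagram = Yes


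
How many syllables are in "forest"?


Word: "forest"
Syllable breakdown: for · est
Counting: 2 parts
= 2 syllables


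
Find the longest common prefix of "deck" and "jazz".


Word 1: "deck"
Word 2: "jazz"
Comparing from start:
  Pos 0: 'd' != 'j' (stop)
LCP = "" (length 0)


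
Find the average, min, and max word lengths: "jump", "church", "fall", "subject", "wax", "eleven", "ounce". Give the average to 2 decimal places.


Lengths: "jump"=4, "church"=6, "fall"=4, "subject"=7, "wax"=3, "eleven"=6, "ounce"=5
Sum = 35, Count = 7
Average = 35/7 = 5.00
= avg=5.00, min=3, max=7


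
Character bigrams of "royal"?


Word: "royal" (length 5)
Number of bigrams = 5 - 2 + 1 = 4
  Position 0: "ro"
  Position 1: "oy"
  Position 2: "ya"
  Position 3: "al"
Bigrams = "ro", "oy", "ya", "al"


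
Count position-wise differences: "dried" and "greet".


Comparing character by character (same length = 5):
  Pos 0: 'd' vs 'g' !=
  Pos 1: 'r' vs 'r' =
  Pos 2: 'i' vs 'e' !=
  Pos 3: 'e' vs 'e' =
  Pos 4: 'd' vs 't' !=
Hamming distance = 3


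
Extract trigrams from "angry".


Word: "angry" (length 5)
Number of trigrams = 5 - 3 + 1 = 3
  Position 0: "ang"
  Position 1: "ngr"
  Position 2: "gry"
Trigrams = "ang", "ngr", "gry"


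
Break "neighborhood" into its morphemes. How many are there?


Word: "neighborhood"
Morphemes: neighbor | -hood
Each morpheme carries meaning
= 2 morphemes


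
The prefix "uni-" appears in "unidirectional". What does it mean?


Prefix: uni-
As in: unidirectional -> uni- + directional
Meaning = one


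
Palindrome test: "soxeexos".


Word: "soxeexos"
Reversed: "soxeexos"
Forward == Backward? soxeexos == soxeexos
Palindrome = Yes


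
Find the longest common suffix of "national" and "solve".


Word 1: "national"
Word 2: "solve"
Comparing from end:
  Pos -1: 'l' != 'e' (stop)
LCS = "" (length 0)


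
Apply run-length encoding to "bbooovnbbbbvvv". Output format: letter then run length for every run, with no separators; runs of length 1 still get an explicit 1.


String: "bbooovnbbbbvvv"
Scanning for consecutive runs:
  'b' x 2
  'o' x 3
  'v' x 1
  'n' x 1
  'b' x 4
  'v' x 3
RLE = "b2o3v1n1b4v3"


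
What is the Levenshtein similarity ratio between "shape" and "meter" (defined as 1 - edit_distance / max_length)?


Word 1: "shape" (length 5)
Word 2: "meter" (length 5)
One optimal edit sequence:
  1. substitute 's' -> 'm'  (+1)
  2. substitute 'h' -> 'e'  (+1)
  3. substitute 'a' -> 't'  (+1)
  4. substitute 'p' -> 'e'  (+1)
  5. substitute 'e' -> 'r'  (+1)
Edit distance = 5
Max length = max(5, 5) = 5
Similarity = 1 - 5/5
= 0.0000


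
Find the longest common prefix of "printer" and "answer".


Word 1: "printer"
Word 2: "answer"
Comparing from start:
  Pos 0: 'p' != 'a' (stop)
LCP = "" (length 0)


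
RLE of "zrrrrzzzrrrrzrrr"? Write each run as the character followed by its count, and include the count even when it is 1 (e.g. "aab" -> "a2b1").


String: "zrrrrzzzrrrrzrrr"
Scanning for consecutive runs:
  'z' x 1
  'r' x 4
  'z' x 3
  'r' x 4
  'z' x 1
  'r' x 3
RLE = "z1r4z3r4z1r3"


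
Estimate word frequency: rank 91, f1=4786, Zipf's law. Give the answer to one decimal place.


Zipf's law: f(r) = f(1) / r
f(1) = 4786
f(91) = 4786 / 91
= 52.6 occurrences


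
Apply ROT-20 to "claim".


Word: "claim"
Shift: 20
Each letter → (letter + shift) mod 26:
  'c' (2) + 20 = 22 → 'w'
  'l' (11) + 20 = 5 → 'f'
  'a' (0) + 20 = 20 → 'u'
  'i' (8) + 20 = 2 → 'c'
  'm' (12) + 20 = 6 → 'g'
Result = "wfucg"


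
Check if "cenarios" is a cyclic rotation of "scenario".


Word: "scenario", Candidate: "cenarios"
Method: check if candidate is substring of word+word
"scenarioscenario" contains "cenarios"? Yes
Is rotation = Yes


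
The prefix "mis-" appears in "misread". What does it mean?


Prefix: mis-
As in: misread -> mis- + read
Meaning = wrongly


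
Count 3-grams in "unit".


Word: "unit" (length 4)
Number of 3-grams = length - 3 + 1 = 4 - 3 + 1
= 2


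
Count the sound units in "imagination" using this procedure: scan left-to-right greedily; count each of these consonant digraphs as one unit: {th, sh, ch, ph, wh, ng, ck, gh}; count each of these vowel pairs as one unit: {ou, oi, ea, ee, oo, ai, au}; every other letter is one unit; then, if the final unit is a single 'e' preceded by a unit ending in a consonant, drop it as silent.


Word: "imagination" (11 letters)
Left-to-right scan:
  [1] 'i' (letter)
  [2] 'm' (letter)
  [3] 'a' (letter)
  [4] 'g' (letter)
  [5] 'i' (letter)
  [6] 'n' (letter)
  [7] 'a' (letter)
  [8] 't' (letter)
  [9] 'i' (letter)
  [10] 'o' (letter)
  [11] 'n' (letter)
Units from scan: 11
Sound units = 11 units


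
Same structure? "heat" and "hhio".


Pattern of "heat": [0, 1, 2, 3]
Pattern of "hhio": [0, 0, 1, 2]
Patterns do not match
Same pattern = No


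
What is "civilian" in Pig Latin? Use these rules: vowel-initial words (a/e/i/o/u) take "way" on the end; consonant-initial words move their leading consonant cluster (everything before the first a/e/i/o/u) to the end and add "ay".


Word: "civilian"
Starts with consonant(s) → move to end, add 'ay'
Consonant cluster: "c"
Pig Latin = "iviliancay"


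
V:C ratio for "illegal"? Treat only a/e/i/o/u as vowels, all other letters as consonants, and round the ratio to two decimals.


Word: "illegal"
Vowels (a,e,i,o,u): 3
Consonants: 4
Ratio = 3/4
= 0.75


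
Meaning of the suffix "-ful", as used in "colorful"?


Suffix: -ful
As in: colorful -> color + -ful
Meaning = full of


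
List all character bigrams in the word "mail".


Word: "mail" (length 4)
Number of bigrams = 4 - 2 + 1 = 3
  Position 0: "ma"
  Position 1: "ai"
  Position 2: "il"
Bigrams = "ma", "ai", "il"


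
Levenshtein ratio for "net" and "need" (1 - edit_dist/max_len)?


Word 1: "net" (length 3)
Word 2: "need" (length 4)
One optimal edit sequence:
  1. keep 'n'
  2. insert 'e'  (+1)
  3. keep 'e'
  4. substitute 't' -> 'd'  (+1)
Edit distance = 2
Max length = max(3, 4) = 4
Similarity = 1 - 2/4
= 0.5000


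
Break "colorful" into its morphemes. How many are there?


Word: "colorful"
Morphemes: color / -ful
Each morpheme carries meaning
= 2 morphemes


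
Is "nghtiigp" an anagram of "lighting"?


Word 1: "lighting" → sorted: gghiilnt
Word 2: "nghtiigp" → sorted: gghiinpt
Same letters? gghiilnt != gghiinpt
Anagram = No


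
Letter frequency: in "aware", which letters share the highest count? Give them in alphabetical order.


Word: "aware"
Letter counts:
  'a': 2
  'e': 1
  'r': 1
  'w': 1
Maximum count = 2
Most frequent = 'a' (2 times each)


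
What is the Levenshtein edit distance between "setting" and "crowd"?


Word 1: "setting" (length 7)
Word 2: "crowd" (length 5)
One optimal edit sequence (insert/delete/substitute each cost 1):
  1. delete 's'  (+1)
  2. delete 'e'  (+1)
  3. substitute 't' -> 'c'  (+1)
  4. substitute 't' -> 'r'  (+1)
  5. substitute 'i' -> 'o'  (+1)
  6. substitute 'n' -> 'w'  (+1)
  7. substitute 'g' -> 'd'  (+1)
Total edit operations: 7
Edit distance = 7


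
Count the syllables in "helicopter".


Word: "helicopter"
Syllable breakdown: hel | i | cop | ter
Counting: 4 parts
= 4 syllables


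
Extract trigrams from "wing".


Word: "wing" (length 4)
Number of trigrams = 4 - 3 + 1 = 2
  Position 0: "win"
  Position 1: "ing"
Trigrams = "win", "ing"


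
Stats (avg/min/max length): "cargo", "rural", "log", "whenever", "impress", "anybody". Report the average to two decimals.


Lengths: "cargo"=5, "rural"=5, "log"=3, "whenever"=8, "impress"=7, "anybody"=7
Sum = 35, Count = 6
Average = 35/6 = 5.83
= avg=5.83, min=3, max=8


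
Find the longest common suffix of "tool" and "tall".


Word 1: "tool"
Word 2: "tall"
Comparing from end:
  Pos -1: 'l' == 'l'
  Pos -2: 'o' != 'l' (stop)
LCS = "l" (length 1)


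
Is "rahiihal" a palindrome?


Word: "rahiihal"
Reversed: "lahiihar"
Forward == Backward? rahiihal != lahiihar
Palindrome = No


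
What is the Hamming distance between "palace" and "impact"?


Comparing character by character (same length = 6):
  Pos 0: 'p' vs 'i' !=
  Pos 1: 'a' vs 'm' !=
  Pos 2: 'l' vs 'p' !=
  Pos 3: 'a' vs 'a' =
  Pos 4: 'c' vs 'c' =
  Pos 5: 'e' vs 't' !=
Hamming distance = 4


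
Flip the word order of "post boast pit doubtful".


Original: "post boast pit doubtful"
Words (1..n): post | boast | pit | doubtful
Reversed (n..1): doubtful | pit | boast | post
Result = "doubtful pit boast post"


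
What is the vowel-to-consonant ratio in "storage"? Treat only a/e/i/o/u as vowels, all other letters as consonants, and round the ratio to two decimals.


Word: "storage"
Vowels (a,e,i,o,u): 3
Consonants: 4
Ratio = 3/4
= 0.75


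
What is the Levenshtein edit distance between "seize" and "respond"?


Word 1: "seize" (length 5)
Word 2: "respond" (length 7)
One optimal edit sequence (insert/delete/substitute each cost 1):
  1. insert 'r'  (+1)
  2. insert 'e'  (+1)
  3. keep 's'
  4. substitute 'e' -> 'p'  (+1)
  5. substitute 'i' -> 'o'  (+1)
  6. substitute 'z' -> 'n'  (+1)
  7. substitute 'e' -> 'd'  (+1)
Total edit operations: 6
Edit distance = 6


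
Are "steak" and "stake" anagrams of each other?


Word 1: "steak" → sorted: aekst
Word 2: "stake" → sorted: aekst
Same letters? aekst == aekst
Anagram = Yes


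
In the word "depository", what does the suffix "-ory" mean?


Suffix: -ory
As in: depository -> deposit + -ory
Meaning = relating to / place for


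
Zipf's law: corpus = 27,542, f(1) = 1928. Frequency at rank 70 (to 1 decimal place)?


Zipf's law: f(r) = f(1) / r
f(1) = 1928
f(70) = 1928 / 70
= 27.5 occurrences


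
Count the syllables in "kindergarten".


Word: "kindergarten"
Syllable breakdown: kin / der / gar / ten
Counting: 4 parts
= 4 syllables


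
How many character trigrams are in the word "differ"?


Word: "differ" (length 6)
Number of 3-grams = length - 3 + 1 = 6 - 3 + 1
= 4


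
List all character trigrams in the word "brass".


Word: "brass" (length 5)
Number of trigrams = 5 - 3 + 1 = 3
  Position 0: "bra"
  Position 1: "ras"
  Position 2: "ass"
Trigrams = "bra", "ras", "ass"


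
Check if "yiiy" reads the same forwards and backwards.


Word: "yiiy"
Reversed: "yiiy"
Forward == Backward? yiiy == yiiy
Palindrome = Yes


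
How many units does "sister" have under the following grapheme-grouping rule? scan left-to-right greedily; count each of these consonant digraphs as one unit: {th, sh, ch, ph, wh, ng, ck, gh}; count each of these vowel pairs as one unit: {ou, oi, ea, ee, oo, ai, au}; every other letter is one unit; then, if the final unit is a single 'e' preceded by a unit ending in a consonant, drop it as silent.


Word: "sister" (6 letters)
Left-to-right scan:
  1. 's' (letter)
  2. 'i' (letter)
  3. 's' (letter)
  4. 't' (letter)
  5. 'e' (letter)
  6. 'r' (letter)
Units from scan: 6
Sound units = 6 units


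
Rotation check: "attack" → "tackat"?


Word: "attack", Candidate: "tackat"
Method: check if candidate is substring of word+word
"attackattack" contains "tackat"? Yes
Is rotation = Yes


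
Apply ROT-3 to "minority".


Word: "minority"
Shift: 3
Each letter → (letter + shift) mod 26:
  'm' (12) + 3 = 15 → 'p'
  'i' (8) + 3 = 11 → 'l'
  'n' (13) + 3 = 16 → 'q'
  'o' (14) + 3 = 17 → 'r'
  'r' (17) + 3 = 20 → 'u'
  'i' (8) + 3 = 11 → 'l'
  't' (19) + 3 = 22 → 'w'
  'y' (24) + 3 = 1 → 'b'
Result = "plqrulwb"


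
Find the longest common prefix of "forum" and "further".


Word 1: "forum"
Word 2: "further"
Comparing from start:
  Pos 0: 'f' == 'f'
  Pos 1: 'o' != 'u' (stop)
LCP = "f" (length 1)


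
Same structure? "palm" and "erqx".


Pattern of "palm": [0, 1, 2, 3]
Pattern of "erqx": [0, 1, 2, 3]
Patterns match
Same pattern = Yes


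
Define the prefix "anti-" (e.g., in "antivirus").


Prefix: anti-
As in: antivirus -> anti- + virus
Meaning = against


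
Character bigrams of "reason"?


Word: "reason" (length 6)
Number of bigrams = 6 - 2 + 1 = 5
  Position 0: "re"
  Position 1: "ea"
  Position 2: "as"
  Position 3: "so"
  Position 4: "on"
Bigrams = "re", "ea", "as", "so", "on"


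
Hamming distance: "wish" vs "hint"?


Comparing character by character (same length = 4):
  Pos 0: 'w' vs 'h' !=
  Pos 1: 'i' vs 'i' =
  Pos 2: 's' vs 'n' !=
  Pos 3: 'h' vs 't' !=
Hamming distance = 3


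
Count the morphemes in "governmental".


Word: "governmental"
Morphemes: govern | -ment | -al
Each morpheme carries meaning
= 3 morphemes


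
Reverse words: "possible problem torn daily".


Original: "possible problem torn daily"
Words (1..n): possible | problem | torn | daily
Reversed (n..1): daily | torn | problem | possible
Result = "daily torn problem possible"


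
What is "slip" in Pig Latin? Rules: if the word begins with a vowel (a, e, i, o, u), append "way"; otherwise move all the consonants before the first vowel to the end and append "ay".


Word: "slip"
Starts with consonant(s) → move to end, add 'ay'
Consonant cluster: "sl"
Pig Latin = "ipslay"


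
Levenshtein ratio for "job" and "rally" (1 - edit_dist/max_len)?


Word 1: "job" (length 3)
Word 2: "rally" (length 5)
One optimal edit sequence:
  1. insert 'r'  (+1)
  2. insert 'a'  (+1)
  3. substitute 'j' -> 'l'  (+1)
  4. substitute 'o' -> 'l'  (+1)
  5. substitute 'b' -> 'y'  (+1)
Edit distance = 5
Max length = max(3, 5) = 5
Similarity = 1 - 5/5
= 0.0000


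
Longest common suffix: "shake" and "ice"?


Word 1: "shake"
Word 2: "ice"
Comparing from end:
  Pos -1: 'e' == 'e'
  Pos -2: 'k' != 'c' (stop)
LCS = "e" (length 1)


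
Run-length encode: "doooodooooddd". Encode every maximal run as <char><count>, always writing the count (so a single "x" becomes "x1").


String: "doooodooooddd"
Scanning for consecutive runs:
  'd' x 1
  'o' x 4
  'd' x 1
  'o' x 4
  'd' x 3
RLE = "d1o4d1o4d3"


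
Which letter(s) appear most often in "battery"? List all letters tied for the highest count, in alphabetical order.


Word: "battery"
Letter counts:
  'a': 1
  'b': 1
  'e': 1
  'r': 1
  't': 2
  'y': 1
Maximum count = 2
Most frequent = 't' (2 times each)


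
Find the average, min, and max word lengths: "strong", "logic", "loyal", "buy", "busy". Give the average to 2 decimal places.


Lengths: "strong"=6, "logic"=5, "loyal"=5, "buy"=3, "busy"=4
Sum = 23, Count = 5
Average = 23/5 = 4.60
= avg=4.60, min=3, max=6


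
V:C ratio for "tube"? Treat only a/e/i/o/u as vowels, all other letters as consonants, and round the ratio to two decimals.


Word: "tube"
Vowels (a,e,i,o,u): 2
Consonants: 2
Ratio = 2/2
= 1.00


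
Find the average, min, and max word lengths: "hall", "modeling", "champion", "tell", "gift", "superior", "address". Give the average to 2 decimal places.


Lengths: "hall"=4, "modeling"=8, "champion"=8, "tell"=4, "gift"=4, "superior"=8, "address"=7
Sum = 43, Count = 7
Average = 43/7 = 6.14
= avg=6.14, min=4, max=8


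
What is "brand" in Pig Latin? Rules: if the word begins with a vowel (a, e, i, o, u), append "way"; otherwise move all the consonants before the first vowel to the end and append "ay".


Word: "brand"
Starts with consonant(s) → move to end, add 'ay'
Consonant cluster: "br"
Pig Latin = "andbray"


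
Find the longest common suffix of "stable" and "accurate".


Word 1: "stable"
Word 2: "accurate"
Comparing from end:
  Pos -1: 'e' == 'e'
  Pos -2: 'l' != 't' (stop)
LCS = "e" (length 1)


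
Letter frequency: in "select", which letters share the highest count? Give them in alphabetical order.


Word: "select"
Letter counts:
  'c': 1
  'e': 2
  'l': 1
  's': 1
  't': 1
Maximum count = 2
Most frequent = 'e' (2 times each)


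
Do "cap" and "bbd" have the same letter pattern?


Pattern of "cap": [0, 1, 2]
Pattern of "bbd": [0, 0, 1]
Patterns do not match
Same pattern = No


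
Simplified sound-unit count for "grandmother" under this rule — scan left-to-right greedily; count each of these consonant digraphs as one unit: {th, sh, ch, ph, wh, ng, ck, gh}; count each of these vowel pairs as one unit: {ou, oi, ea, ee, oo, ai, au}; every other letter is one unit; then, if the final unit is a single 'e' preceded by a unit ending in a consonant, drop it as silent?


Word: "grandmother" (11 letters)
Left-to-right scan:
  (1) 'g' (letter)
  (2) 'r' (letter)
  (3) 'a' (letter)
  (4) 'n' (letter)
  (5) 'd' (letter)
  (6) 'm' (letter)
  (7) 'o' (letter)
  (8) 'th' (digraph)
  (9) 'e' (letter)
  (10) 'r' (letter)
Units from scan: 10
Sound units = 10 units


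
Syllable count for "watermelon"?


Word: "watermelon"
Syllable breakdown: wa · ter · mel · on
Counting: 4 parts
= 4 syllables


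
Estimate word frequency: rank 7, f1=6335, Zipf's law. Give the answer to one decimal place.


Zipf's law: f(r) = f(1) / r
f(1) = 6335
f(7) = 6335 / 7
= 905.0 occurrences


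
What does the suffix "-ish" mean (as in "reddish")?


Suffix: -ish
As in: reddish -> red + -ish, with a spelling change
Meaning = somewhat / having the qualities of


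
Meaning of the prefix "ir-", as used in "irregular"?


Prefix: ir-
As in: irregular -> ir- + regular
Meaning = not


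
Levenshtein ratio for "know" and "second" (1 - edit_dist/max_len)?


Word 1: "know" (length 4)
Word 2: "second" (length 6)
One optimal edit sequence:
  1. insert 's'  (+1)
  2. substitute 'k' -> 'e'  (+1)
  3. substitute 'n' -> 'c'  (+1)
  4. keep 'o'
  5. insert 'n'  (+1)
  6. substitute 'w' -> 'd'  (+1)
Edit distance = 5
Max length = max(4, 6) = 6
Similarity = 1 - 5/6
= 0.1667


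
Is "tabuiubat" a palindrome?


Word: "tabuiubat"
Reversed: "tabuiubat"
Forward == Backward? tabuiubat == tabuiubat
Palindrome = Yes


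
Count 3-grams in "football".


Word: "football" (length 8)
Number of 3-grams = length - 3 + 1 = 8 - 3 + 1
= 6


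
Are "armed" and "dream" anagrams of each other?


Word 1: "armed" → sorted: ademr
Word 2: "dream" → sorted: ademr
Same letters? ademr == ademr
Anagram = Yes


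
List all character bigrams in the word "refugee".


Word: "refugee" (length 7)
Number of bigrams = 7 - 2 + 1 = 6
  Position 0: "re"
  Position 1: "ef"
  Position 2: "fu"
  Position 3: "ug"
  Position 4: "ge"
  Position 5: "ee"
Bigrams = "re", "ef", "fu", "ug", "ge", "ee"


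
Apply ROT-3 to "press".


Word: "press"
Shift: 3
Each letter → (letter + shift) mod 26:
  'p' (15) + 3 = 18 → 's'
  'r' (17) + 3 = 20 → 'u'
  'e' (4) + 3 = 7 → 'h'
  's' (18) + 3 = 21 → 'v'
  's' (18) + 3 = 21 → 'v'
Result = "suhvv"


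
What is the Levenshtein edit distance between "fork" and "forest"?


Word 1: "fork" (length 4)
Word 2: "forest" (length 6)
One optimal edit sequence (insert/delete/substitute each cost 1):
  1. keep 'f'
  2. keep 'o'
  3. keep 'r'
  4. insert 'e'  (+1)
  5. insert 's'  (+1)
  6. substitute 'k' -> 't'  (+1)
Total edit operations: 3
Edit distance = 3


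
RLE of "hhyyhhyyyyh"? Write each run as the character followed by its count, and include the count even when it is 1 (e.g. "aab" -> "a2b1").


String: "hhyyhhyyyyh"
Scanning for consecutive runs:
  'h' x 2
  'y' x 2
  'h' x 2
  'y' x 4
  'h' x 1
RLE = "h2y2h2y4h1"


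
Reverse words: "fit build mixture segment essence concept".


Original: "fit build mixture segment essence concept"
Words (1..n): fit | build | mixture | segment | essence | concept
Reversed (n..1): concept | essence | segment | mixture | build | fit
Result = "concept essence segment mixture build fit"


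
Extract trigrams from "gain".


Word: "gain" (length 4)
Number of trigrams = 4 - 3 + 1 = 2
  Position 0: "gai"
  Position 1: "ain"
Trigrams = "gai", "ain"


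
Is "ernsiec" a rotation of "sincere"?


Word: "sincere", Candidate: "ernsiec"
Method: check if candidate is substring of word+word
"sinceresincere" contains "ernsiec"? No
Is rotation = No


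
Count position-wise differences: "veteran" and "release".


Comparing character by character (same length = 7):
  Pos 0: 'v' vs 'r' !=
  Pos 1: 'e' vs 'e' =
  Pos 2: 't' vs 'l' !=
  Pos 3: 'e' vs 'e' =
  Pos 4: 'r' vs 'a' !=
  Pos 5: 'a' vs 's' !=
  Pos 6: 'n' vs 'e' !=
Hamming distance = 5


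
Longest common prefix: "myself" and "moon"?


Word 1: "myself"
Word 2: "moon"
Comparing from start:
  Pos 0: 'm' == 'm'
  Pos 1: 'y' != 'o' (stop)
LCP = "m" (length 1)


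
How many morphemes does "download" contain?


Word: "download"
Morphemes: down- + load
Each morpheme carries meaning
= 2 morphemes


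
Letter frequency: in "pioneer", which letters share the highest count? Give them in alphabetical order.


Word: "pioneer"
Letter counts:
  'e': 2
  'i': 1
  'n': 1
  'o': 1
  'p': 1
  'r': 1
Maximum count = 2
Most frequent = 'e' (2 times each)


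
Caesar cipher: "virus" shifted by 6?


Word: "virus"
Shift: 6
Each letter → (letter + shift) mod 26:
  'v' (21) + 6 = 1 → 'b'
  'i' (8) + 6 = 14 → 'o'
  'r' (17) + 6 = 23 → 'x'
  'u' (20) + 6 = 0 → 'a'
  's' (18) + 6 = 24 → 'y'
Result = "boxay"


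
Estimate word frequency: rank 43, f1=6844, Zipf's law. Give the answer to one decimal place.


Zipf's law: f(r) = f(1) / r
f(1) = 6844
f(43) = 6844 / 43
= 159.2 occurrences


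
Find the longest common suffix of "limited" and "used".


Word 1: "limited"
Word 2: "used"
Comparing from end:
  Pos -1: 'd' == 'd'
  Pos -2: 'e' == 'e'
  Pos -3: 't' != 's' (stop)
LCS = "ed" (length 2)


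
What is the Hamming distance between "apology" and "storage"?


Comparing character by character (same length = 7):
  Pos 0: 'a' vs 's' !=
  Pos 1: 'p' vs 't' !=
  Pos 2: 'o' vs 'o' =
  Pos 3: 'l' vs 'r' !=
  Pos 4: 'o' vs 'a' !=
  Pos 5: 'g' vs 'g' =
  Pos 6: 'y' vs 'e' !=
Hamming distance = 5


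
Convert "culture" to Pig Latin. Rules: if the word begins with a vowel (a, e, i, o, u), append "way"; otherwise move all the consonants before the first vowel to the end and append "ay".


Word: "culture"
Starts with consonant(s) → move to end, add 'ay'
Consonant cluster: "c"
Pig Latin = "ulturecay"


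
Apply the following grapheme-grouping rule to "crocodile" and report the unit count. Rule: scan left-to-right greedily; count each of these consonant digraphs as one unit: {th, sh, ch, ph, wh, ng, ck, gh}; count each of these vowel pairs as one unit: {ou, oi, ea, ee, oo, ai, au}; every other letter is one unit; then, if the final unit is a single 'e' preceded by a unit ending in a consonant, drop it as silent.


Word: "crocodile" (9 letters)
Left-to-right scan:
  1. 'c' (letter)
  2. 'r' (letter)
  3. 'o' (letter)
  4. 'c' (letter)
  5. 'o' (letter)
  6. 'd' (letter)
  7. 'i' (letter)
  8. 'l' (letter)
  9. 'e' (letter)
Units from scan: 9
Final unit is 'e' after a consonant -> drop as silent (-1)
Sound units = 8 units


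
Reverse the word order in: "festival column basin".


Original: "festival column basin"
Words (1..n): festival | column | basin
Reversed (n..1): basin | column | festival
Result = "basin column festival"


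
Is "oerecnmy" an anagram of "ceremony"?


Word 1: "ceremony" → sorted: ceemnory
Word 2: "oerecnmy" → sorted: ceemnory
Same letters? ceemnory == ceemnory
Anagram = Yes


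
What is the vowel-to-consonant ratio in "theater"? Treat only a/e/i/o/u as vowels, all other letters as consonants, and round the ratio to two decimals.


Word: "theater"
Vowels (a,e,i,o,u): 3
Consonants: 4
Ratio = 3/4
= 0.75


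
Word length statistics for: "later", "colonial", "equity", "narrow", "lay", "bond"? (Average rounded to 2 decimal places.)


Lengths: "later"=5, "colonial"=8, "equity"=6, "narrow"=6, "lay"=3, "bond"=4
Sum = 32, Count = 6
Average = 32/6 = 5.33
= avg=5.33, min=3, max=8


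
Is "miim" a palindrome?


Word: "miim"
Reversed: "miim"
Forward == Backward? miim == miim
Palindrome = Yes


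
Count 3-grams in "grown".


Word: "grown" (length 5)
Number of 3-grams = length - 3 + 1 = 5 - 3 + 1
= 3


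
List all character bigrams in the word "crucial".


Word: "crucial" (length 7)
Number of bigrams = 7 - 2 + 1 = 6
  Position 0: "cr"
  Position 1: "ru"
  Position 2: "uc"
  Position 3: "ci"
  Position 4: "ia"
  Position 5: "al"
Bigrams = "cr", "ru", "uc", "ci", "ia", "al"


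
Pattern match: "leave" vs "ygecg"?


Pattern of "leave": [0, 1, 2, 3, 1]
Pattern of "ygecg": [0, 1, 2, 3, 1]
Patterns match
Same pattern = Yes


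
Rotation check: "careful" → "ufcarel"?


Word: "careful", Candidate: "ufcarel"
Method: check if candidate is substring of word+word
"carefulcareful" contains "ufcarel"? No
Is rotation = No


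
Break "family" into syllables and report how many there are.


Word: "family"
Syllable breakdown: fam | i | ly
Counting: 3 parts
= 3 syllables


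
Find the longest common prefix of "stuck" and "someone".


Word 1: "stuck"
Word 2: "someone"
Comparing from start:
  Pos 0: 's' == 's'
  Pos 1: 't' != 'o' (stop)
LCP = "s" (length 1)


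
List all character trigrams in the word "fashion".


Word: "fashion" (length 7)
Number of trigrams = 7 - 3 + 1 = 5
  Position 0: "fas"
  Position 1: "ash"
  Position 2: "shi"
  Position 3: "hio"
  Position 4: "ion"
Trigrams = "fas", "ash", "shi", "hio", "ion"


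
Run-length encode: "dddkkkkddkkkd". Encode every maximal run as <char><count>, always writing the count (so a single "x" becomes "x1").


String: "dddkkkkddkkkd"
Scanning for consecutive runs:
  'd' x 3
  'k' x 4
  'd' x 2
  'k' x 3
  'd' x 1
RLE = "d3k4d2k3d1"


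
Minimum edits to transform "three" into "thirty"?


Word 1: "three" (length 5)
Word 2: "thirty" (length 6)
One optimal edit sequence (insert/delete/substitute each cost 1):
  1. keep 't'
  2. keep 'h'
  3. insert 'i'  (+1)
  4. keep 'r'
  5. substitute 'e' -> 't'  (+1)
  6. substitute 'e' -> 'y'  (+1)
Total edit operations: 3
Edit distance = 3


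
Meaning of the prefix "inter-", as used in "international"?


Prefix: inter-
As in: international -> inter- + national
Meaning = between


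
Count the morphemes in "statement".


Word: "statement"
Morphemes: state / -ment
Each morpheme carries meaning
= 2 morphemes


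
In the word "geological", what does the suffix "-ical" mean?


Suffix: -ical
Example: geological (geology + -ical, with a spelling change)
Meaning = relating to


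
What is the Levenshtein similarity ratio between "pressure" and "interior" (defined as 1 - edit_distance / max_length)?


Word 1: "pressure" (length 8)
Word 2: "interior" (length 8)
One optimal edit sequence:
  1. insert 'i'  (+1)
  2. substitute 'p' -> 'n'  (+1)
  3. substitute 'r' -> 't'  (+1)
  4. keep 'e'
  5. substitute 's' -> 'r'  (+1)
  6. substitute 's' -> 'i'  (+1)
  7. substitute 'u' -> 'o'  (+1)
  8. keep 'r'
  9. delete 'e'  (+1)
Edit distance = 7
Max length = max(8, 8) = 8
Similarity = 1 - 7/8
= 0.1250


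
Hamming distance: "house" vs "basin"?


Comparing character by character (same length = 5):
  Pos 0: 'h' vs 'b' !=
  Pos 1: 'o' vs 'a' !=
  Pos 2: 'u' vs 's' !=
  Pos 3: 's' vs 'i' !=
  Pos 4: 'e' vs 'n' !=
Hamming distance = 5


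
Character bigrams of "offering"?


Word: "offering" (length 8)
Number of bigrams = 8 - 2 + 1 = 7
  Position 0: "of"
  Position 1: "ff"
  Position 2: "fe"
  Position 3: "er"
  Position 4: "ri"
  Position 5: "in"
  Position 6: "ng"
Bigrams = "of", "ff", "fe", "er", "ri", "in", "ng"


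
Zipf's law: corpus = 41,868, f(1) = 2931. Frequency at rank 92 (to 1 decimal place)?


Zipf's law: f(r) = f(1) / r
f(1) = 2931
f(92) = 2931 / 92
= 31.9 occurrences


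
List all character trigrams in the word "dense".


Word: "dense" (length 5)
Number of trigrams = 5 - 3 + 1 = 3
  Position 0: "den"
  Position 1: "ens"
  Position 2: "nse"
Trigrams = "den", "ens", "nse"


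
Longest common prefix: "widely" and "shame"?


Word 1: "widely"
Word 2: "shame"
Comparing from start:
  Pos 0: 'w' != 's' (stop)
LCP = "" (length 0)


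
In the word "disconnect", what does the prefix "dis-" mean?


Prefix: dis-
As in: disconnect -> dis- + connect
Meaning = not / opposite


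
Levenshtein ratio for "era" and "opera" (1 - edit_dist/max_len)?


Word 1: "era" (length 3)
Word 2: "opera" (length 5)
One optimal edit sequence:
  1. insert 'o'  (+1)
  2. insert 'p'  (+1)
  3. keep 'e'
  4. keep 'r'
  5. keep 'a'
Edit distance = 2
Max length = max(3, 5) = 5
Similarity = 1 - 2/5
= 0.6000


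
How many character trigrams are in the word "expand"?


Word: "expand" (length 6)
Number of 3-grams = length - 3 + 1 = 6 - 3 + 1
= 4


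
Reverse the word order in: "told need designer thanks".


Original: "told need designer thanks"
Words (1..n): told | need | designer | thanks
Reversed (n..1): thanks | designer | need | told
Result = "thanks designer need told"


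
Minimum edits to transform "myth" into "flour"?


Word 1: "myth" (length 4)
Word 2: "flour" (length 5)
One optimal edit sequence (insert/delete/substitute each cost 1):
  1. insert 'f'  (+1)
  2. substitute 'm' -> 'l'  (+1)
  3. substitute 'y' -> 'o'  (+1)
  4. substitute 't' -> 'u'  (+1)
  5. substitute 'h' -> 'r'  (+1)
Total edit operations: 5
Edit distance = 5


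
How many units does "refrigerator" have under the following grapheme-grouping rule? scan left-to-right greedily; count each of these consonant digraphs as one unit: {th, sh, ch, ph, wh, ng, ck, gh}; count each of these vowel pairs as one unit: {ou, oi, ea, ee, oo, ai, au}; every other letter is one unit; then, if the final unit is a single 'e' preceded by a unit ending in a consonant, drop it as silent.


Word: "refrigerator" (12 letters)
Left-to-right scan:
  [1] 'r' (letter)
  [2] 'e' (letter)
  [3] 'f' (letter)
  [4] 'r' (letter)
  [5] 'i' (letter)
  [6] 'g' (letter)
  [7] 'e' (letter)
  [8] 'r' (letter)
  [9] 'a' (letter)
  [10] 't' (letter)
  [11] 'o' (letter)
  [12] 'r' (letter)
Units from scan: 12
Sound units = 12 units


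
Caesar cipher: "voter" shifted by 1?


Word: "voter"
Shift: 1
Each letter → (letter + shift) mod 26:
  'v' (21) + 1 = 22 → 'w'
  'o' (14) + 1 = 15 → 'p'
  't' (19) + 1 = 20 → 'u'
  'e' (4) + 1 = 5 → 'f'
  'r' (17) + 1 = 18 → 's'
Result = "wpufs"


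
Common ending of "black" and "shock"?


Word 1: "black"
Word 2: "shock"
Comparing from end:
  Pos -1: 'k' == 'k'
  Pos -2: 'c' == 'c'
  Pos -3: 'a' != 'o' (stop)
LCS = "ck" (length 2)


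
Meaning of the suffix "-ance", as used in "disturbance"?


Suffix: -ance
Example: disturbance = disturb + -ance
Meaning = state of


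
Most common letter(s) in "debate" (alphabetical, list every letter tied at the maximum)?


Word: "debate"
Letter counts:
  'a': 1
  'b': 1
  'd': 1
  'e': 2
  't': 1
Maximum count = 2
Most frequent = 'e' (2 times each)


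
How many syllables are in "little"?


Word: "little"
Syllable breakdown: lit · tle
Counting: 2 parts
= 2 syllables


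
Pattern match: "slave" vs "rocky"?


Pattern of "slave": [0, 1, 2, 3, 4]
Pattern of "rocky": [0, 1, 2, 3, 4]
Patterns match
Same pattern = Yes


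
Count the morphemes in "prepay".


Word: "prepay"
Morphemes: pre- / pay
Each morpheme carries meaning
= 2 morphemes


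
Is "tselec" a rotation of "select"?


Word: "select", Candidate: "tselec"
Method: check if candidate is substring of word+word
"selectselect" contains "tselec"? Yes
Is rotation = Yes


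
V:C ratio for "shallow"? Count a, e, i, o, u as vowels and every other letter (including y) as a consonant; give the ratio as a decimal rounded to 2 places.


Word: "shallow"
Vowels (a,e,i,o,u): 2
Consonants: 5
Ratio = 2/5
= 0.40


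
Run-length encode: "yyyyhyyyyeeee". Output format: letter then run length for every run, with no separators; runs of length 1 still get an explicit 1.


String: "yyyyhyyyyeeee"
Scanning for consecutive runs:
  'y' x 4
  'h' x 1
  'y' x 4
  'e' x 4
RLE = "y4h1y4e4"


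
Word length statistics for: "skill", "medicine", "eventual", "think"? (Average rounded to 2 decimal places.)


Lengths: "skill"=5, "medicine"=8, "eventual"=8, "think"=5
Sum = 26, Count = 4
Average = 26/4 = 6.50
= avg=6.50, min=5, max=8


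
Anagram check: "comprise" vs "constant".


Word 1: "comprise" → sorted: ceimoprs
Word 2: "constant" → sorted: acnnostt
Same letters? ceimoprs != acnnostt
Anagram = No


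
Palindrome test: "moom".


Word: "moom"
Reversed: "moom"
Forward == Backward? moom == moom
Palindrome = Yes


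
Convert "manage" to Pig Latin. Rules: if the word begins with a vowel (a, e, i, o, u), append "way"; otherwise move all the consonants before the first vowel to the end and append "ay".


Word: "manage"
Starts with consonant(s) → move to end, add 'ay'
Consonant cluster: "m"
Pig Latin = "anagemay"


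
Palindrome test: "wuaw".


Word: "wuaw"
Reversed: "wauw"
Forward == Backward? wuaw != wauw
Palindrome = No


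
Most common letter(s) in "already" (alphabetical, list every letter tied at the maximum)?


Word: "already"
Letter counts:
  'a': 2
  'd': 1
  'e': 1
  'l': 1
  'r': 1
  'y': 1
Maximum count = 2
Most frequent = 'a' (2 times each)


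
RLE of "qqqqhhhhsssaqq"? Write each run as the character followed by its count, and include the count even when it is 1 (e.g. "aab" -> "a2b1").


String: "qqqqhhhhsssaqq"
Scanning for consecutive runs:
  'q' x 4
  'h' x 4
  's' x 3
  'a' x 1
  'q' x 2
RLE = "q4h4s3a1q2"


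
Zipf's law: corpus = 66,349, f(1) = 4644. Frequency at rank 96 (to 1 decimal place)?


Zipf's law: f(r) = f(1) / r
f(1) = 4644
f(96) = 4644 / 96
= 48.4 occurrences


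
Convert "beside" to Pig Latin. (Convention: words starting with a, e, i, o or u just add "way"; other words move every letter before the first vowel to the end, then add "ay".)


Word: "beside"
Starts with consonant(s) → move to end, add 'ay'
Consonant cluster: "b"
Pig Latin = "esidebay"


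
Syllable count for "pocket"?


Word: "pocket"
Syllable breakdown: pock · et
Counting: 2 parts
= 2 syllables


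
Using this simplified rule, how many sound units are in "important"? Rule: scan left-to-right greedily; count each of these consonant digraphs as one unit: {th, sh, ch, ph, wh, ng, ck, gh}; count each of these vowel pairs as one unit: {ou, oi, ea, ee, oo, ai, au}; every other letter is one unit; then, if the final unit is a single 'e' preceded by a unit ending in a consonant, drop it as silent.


Word: "important" (9 letters)
Left-to-right scan:
  (1) 'i' (letter)
  (2) 'm' (letter)
  (3) 'p' (letter)
  (4) 'o' (letter)
  (5) 'r' (letter)
  (6) 't' (letter)
  (7) 'a' (letter)
  (8) 'n' (letter)
  (9) 't' (letter)
Units from scan: 9
Sound units = 9 units


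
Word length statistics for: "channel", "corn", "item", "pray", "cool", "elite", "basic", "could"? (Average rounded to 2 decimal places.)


Lengths: "channel"=7, "corn"=4, "item"=4, "pray"=4, "cool"=4, "elite"=5, "basic"=5, "could"=5
Sum = 38, Count = 8
Average = 38/8 = 4.75
= avg=4.75, min=4, max=7


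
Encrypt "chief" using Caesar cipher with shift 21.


Word: "chief"
Shift: 21
Each letter → (letter + shift) mod 26:
  'c' (2) + 21 = 23 → 'x'
  'h' (7) + 21 = 2 → 'c'
  'i' (8) + 21 = 3 → 'd'
  'e' (4) + 21 = 25 → 'z'
  'f' (5) + 21 = 0 → 'a'
Result = "xcdza"


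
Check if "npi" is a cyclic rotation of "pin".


Word: "pin", Candidate: "npi"
Method: check if candidate is substring of word+word
"pinpin" contains "npi"? Yes
Is rotation = Yes


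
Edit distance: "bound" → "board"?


Word 1: "bound" (length 5)
Word 2: "board" (length 5)
One optimal edit sequence (insert/delete/substitute each cost 1):
  1. keep 'b'
  2. keep 'o'
  3. substitute 'u' -> 'a'  (+1)
  4. substitute 'n' -> 'r'  (+1)
  5. keep 'd'
Total edit operations: 2
Edit distance = 2


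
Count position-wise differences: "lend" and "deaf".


Comparing character by character (same length = 4):
  Pos 0: 'l' vs 'd' !=
  Pos 1: 'e' vs 'e' =
  Pos 2: 'n' vs 'a' !=
  Pos 3: 'd' vs 'f' !=
Hamming distance = 3


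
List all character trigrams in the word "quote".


Word: "quote" (length 5)
Number of trigrams = 5 - 3 + 1 = 3
  Position 0: "quo"
  Position 1: "uot"
  Position 2: "ote"
Trigrams = "quo", "uot", "ote"


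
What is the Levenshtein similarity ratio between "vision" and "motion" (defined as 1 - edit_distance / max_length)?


Word 1: "vision" (length 6)
Word 2: "motion" (length 6)
One optimal edit sequence:
  1. substitute 'v' -> 'm'  (+1)
  2. substitute 'i' -> 'o'  (+1)
  3. substitute 's' -> 't'  (+1)
  4. keep 'i'
  5. keep 'o'
  6. keep 'n'
Edit distance = 3
Max length = max(6, 6) = 6
Similarity = 1 - 3/6
= 0.5000


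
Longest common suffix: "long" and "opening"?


Word 1: "long"
Word 2: "opening"
Comparing from end:
  Pos -1: 'g' == 'g'
  Pos -2: 'n' == 'n'
  Pos -3: 'o' != 'i' (stop)
LCS = "ng" (length 2)


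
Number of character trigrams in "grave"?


Word: "grave" (length 5)
Number of 3-grams = length - 3 + 1 = 5 - 3 + 1
= 3


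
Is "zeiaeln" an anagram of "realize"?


Word 1: "realize" → sorted: aeeilrz
Word 2: "zeiaeln" → sorted: aeeilnz
Same letters? aeeilrz != aeeilnz
Anagram = No


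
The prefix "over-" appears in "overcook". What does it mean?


Prefix: over-
Example: overcook = over- + cook
Meaning = excessive


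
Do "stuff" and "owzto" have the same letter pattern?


Pattern of "stuff": [0, 1, 2, 3, 3]
Pattern of "owzto": [0, 1, 2, 3, 0]
Patterns do not match
Same pattern = No


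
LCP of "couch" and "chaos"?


Word 1: "couch"
Word 2: "chaos"
Comparing from start:
  Pos 0: 'c' == 'c'
  Pos 1: 'o' != 'h' (stop)
LCP = "c" (length 1)


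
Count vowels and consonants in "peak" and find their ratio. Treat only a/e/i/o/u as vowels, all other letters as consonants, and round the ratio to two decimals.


Word: "peak"
Vowels (a,e,i,o,u): 2
Consonants: 2
Ratio = 2/2
= 1.00


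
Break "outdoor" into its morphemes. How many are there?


Word: "outdoor"
Morphemes: out- + door
Each morpheme carries meaning
= 2 morphemes


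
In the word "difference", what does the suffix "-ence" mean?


Suffix: -ence
Example: difference (differ + -ence)
Meaning = state of


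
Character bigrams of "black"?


Word: "black" (length 5)
Number of bigrams = 5 - 2 + 1 = 4
  Position 0: "bl"
  Position 1: "la"
  Position 2: "ac"
  Position 3: "ck"
Bigrams = "bl", "la", "ac", "ck"


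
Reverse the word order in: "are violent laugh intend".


Original: "are violent laugh intend"
Words (1..n): are | violent | laugh | intend
Reversed (n..1): intend | laugh | violent | are
Result = "intend laugh violent are"


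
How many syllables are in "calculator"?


Word: "calculator"
Syllable breakdown: cal · cu · la · tor
Counting: 4 parts
= 4 syllables


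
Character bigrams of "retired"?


Word: "retired" (length 7)
Number of bigrams = 7 - 2 + 1 = 6
  Position 0: "re"
  Position 1: "et"
  Position 2: "ti"
  Position 3: "ir"
  Position 4: "re"
  Position 5: "ed"
Bigrams = "re", "et", "ti", "ir", "re", "ed"


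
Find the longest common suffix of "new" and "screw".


Word 1: "new"
Word 2: "screw"
Comparing from end:
  Pos -1: 'w' == 'w'
  Pos -2: 'e' == 'e'
  Pos -3: 'n' != 'r' (stop)
LCS = "ew" (length 2)


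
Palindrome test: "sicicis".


Word: "sicicis"
Reversed: "sicicis"
Forward == Backward? sicicis == sicicis
Palindrome = Yes
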